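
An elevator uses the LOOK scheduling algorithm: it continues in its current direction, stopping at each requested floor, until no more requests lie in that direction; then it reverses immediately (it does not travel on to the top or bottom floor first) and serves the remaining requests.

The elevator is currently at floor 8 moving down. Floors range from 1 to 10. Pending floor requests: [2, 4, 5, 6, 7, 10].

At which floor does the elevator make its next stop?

Current floor: 8, direction: down
Requests above: [10]
Requests below: [2, 4, 5, 6, 7]
Moving down and requests lie below → nearest below is max([2, 4, 5, 6, 7]) = 7

Answer: 7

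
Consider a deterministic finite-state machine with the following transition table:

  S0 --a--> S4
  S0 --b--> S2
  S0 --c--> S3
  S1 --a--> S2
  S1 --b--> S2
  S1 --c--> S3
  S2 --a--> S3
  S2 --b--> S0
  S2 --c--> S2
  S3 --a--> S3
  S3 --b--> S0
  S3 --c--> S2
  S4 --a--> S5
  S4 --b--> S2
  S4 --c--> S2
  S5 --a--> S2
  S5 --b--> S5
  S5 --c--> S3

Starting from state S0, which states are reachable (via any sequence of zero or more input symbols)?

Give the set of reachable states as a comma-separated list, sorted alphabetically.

BFS from S0:
  visit S0: S0--a-->S4 (new), S0--b-->S2 (new), S0--c-->S3 (new)
  visit S4: S4--a-->S5 (new), S4--b-->S2 (seen), S4--c-->S2 (seen)
  visit S2: S2--a-->S3 (seen), S2--b-->S0 (seen), S2--c-->S2 (seen)
  visit S3: S3--a-->S3 (seen), S3--b-->S0 (seen), S3--c-->S2 (seen)
  visit S5: S5--a-->S2 (seen), S5--b-->S5 (seen), S5--c-->S3 (seen)

Answer: S0, S2, S3, S4, S5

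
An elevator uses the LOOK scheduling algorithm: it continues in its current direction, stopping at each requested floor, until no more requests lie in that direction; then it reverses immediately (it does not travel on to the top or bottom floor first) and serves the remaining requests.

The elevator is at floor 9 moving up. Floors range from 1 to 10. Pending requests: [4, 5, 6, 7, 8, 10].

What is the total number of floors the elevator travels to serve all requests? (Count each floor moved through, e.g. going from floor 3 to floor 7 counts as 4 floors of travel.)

Start at floor 9 moving up, LOOK stop order: [10, 8, 7, 6, 5, 4]
  9 → 10: |10-9| = 1, total = 1
  10 → 8: |8-10| = 2, total = 3
  8 → 7: |7-8| = 1, total = 4
  7 → 6: |6-7| = 1, total = 5
  6 → 5: |5-6| = 1, total = 6
  5 → 4: |4-5| = 1, total = 7

Answer: 7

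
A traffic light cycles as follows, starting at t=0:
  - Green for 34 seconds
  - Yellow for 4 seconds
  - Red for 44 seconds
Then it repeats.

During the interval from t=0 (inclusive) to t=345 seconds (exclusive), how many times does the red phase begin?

Cycle = 34+4+44 = 82s
red phase starts at t = k*82 + 38 for k=0,1,2,...
Need k*82+38 < 345 → k < 3.744
k ∈ {0, ..., 3} → 4 starts

Answer: 4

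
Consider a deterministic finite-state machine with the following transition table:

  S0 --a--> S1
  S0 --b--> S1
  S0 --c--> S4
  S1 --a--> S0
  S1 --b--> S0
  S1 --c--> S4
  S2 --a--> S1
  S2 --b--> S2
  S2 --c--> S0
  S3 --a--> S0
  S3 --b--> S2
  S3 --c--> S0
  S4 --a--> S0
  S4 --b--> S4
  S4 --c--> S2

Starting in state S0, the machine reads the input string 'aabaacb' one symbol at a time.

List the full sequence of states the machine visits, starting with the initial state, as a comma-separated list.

Answer: S0, S1, S0, S1, S0, S1, S4, S4

Derivation:
Start: S0
  read 'a': S0 --a--> S1
  read 'a': S1 --a--> S0
  read 'b': S0 --b--> S1
  read 'a': S1 --a--> S0
  read 'a': S0 --a--> S1
  read 'c': S1 --c--> S4
  read 'b': S4 --b--> S4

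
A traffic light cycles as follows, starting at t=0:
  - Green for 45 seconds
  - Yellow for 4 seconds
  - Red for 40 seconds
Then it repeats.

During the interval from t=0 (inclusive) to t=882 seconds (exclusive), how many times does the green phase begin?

Answer: 10

Derivation:
Cycle = 45+4+40 = 89s
green phase starts at t = k*89 + 0 for k=0,1,2,...
Need k*89+0 < 882 → k < 9.910
k ∈ {0, ..., 9} → 10 starts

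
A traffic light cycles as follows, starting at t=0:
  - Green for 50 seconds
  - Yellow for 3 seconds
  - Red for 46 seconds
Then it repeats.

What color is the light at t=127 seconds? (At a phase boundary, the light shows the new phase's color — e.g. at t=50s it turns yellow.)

Cycle length = 50 + 3 + 46 = 99s
t = 127, phase_t = 127 mod 99 = 28
28 < 50 (green end) → GREEN

Answer: green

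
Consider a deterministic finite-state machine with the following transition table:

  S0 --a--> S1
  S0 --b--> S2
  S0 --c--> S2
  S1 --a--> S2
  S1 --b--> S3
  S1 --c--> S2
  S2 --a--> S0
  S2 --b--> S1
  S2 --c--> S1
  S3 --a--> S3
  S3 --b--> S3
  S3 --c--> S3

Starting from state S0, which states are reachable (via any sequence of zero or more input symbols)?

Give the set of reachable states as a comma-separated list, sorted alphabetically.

BFS from S0:
  visit S0: S0--a-->S1 (new), S0--b-->S2 (new), S0--c-->S2 (seen)
  visit S1: S1--a-->S2 (seen), S1--b-->S3 (new), S1--c-->S2 (seen)
  visit S2: S2--a-->S0 (seen), S2--b-->S1 (seen), S2--c-->S1 (seen)
  visit S3: S3--a-->S3 (seen), S3--b-->S3 (seen), S3--c-->S3 (seen)

Answer: S0, S1, S2, S3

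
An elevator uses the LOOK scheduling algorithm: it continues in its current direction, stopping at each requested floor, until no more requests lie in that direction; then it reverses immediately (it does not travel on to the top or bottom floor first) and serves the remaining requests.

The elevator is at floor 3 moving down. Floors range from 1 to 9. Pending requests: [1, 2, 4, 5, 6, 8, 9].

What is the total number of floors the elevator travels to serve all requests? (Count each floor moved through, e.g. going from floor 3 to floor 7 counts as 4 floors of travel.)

Answer: 10

Derivation:
Start at floor 3 moving down, LOOK stop order: [2, 1, 4, 5, 6, 8, 9]
  3 → 2: |2-3| = 1, total = 1
  2 → 1: |1-2| = 1, total = 2
  1 → 4: |4-1| = 3, total = 5
  4 → 5: |5-4| = 1, total = 6
  5 → 6: |6-5| = 1, total = 7
  6 → 8: |8-6| = 2, total = 9
  8 → 9: |9-8| = 1, total = 10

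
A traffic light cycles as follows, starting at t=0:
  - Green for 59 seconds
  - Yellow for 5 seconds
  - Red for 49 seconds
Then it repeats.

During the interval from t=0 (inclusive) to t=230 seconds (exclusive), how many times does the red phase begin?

Cycle = 59+5+49 = 113s
red phase starts at t = k*113 + 64 for k=0,1,2,...
Need k*113+64 < 230 → k < 1.469
k ∈ {0, ..., 1} → 2 starts

Answer: 2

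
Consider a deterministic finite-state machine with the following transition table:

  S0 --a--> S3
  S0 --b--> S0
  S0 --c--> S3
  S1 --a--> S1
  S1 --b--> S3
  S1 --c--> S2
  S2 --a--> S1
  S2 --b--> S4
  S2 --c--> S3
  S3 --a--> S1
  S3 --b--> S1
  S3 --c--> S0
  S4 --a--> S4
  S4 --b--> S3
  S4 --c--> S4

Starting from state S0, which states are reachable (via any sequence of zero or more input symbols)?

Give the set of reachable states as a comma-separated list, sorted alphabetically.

Answer: S0, S1, S2, S3, S4

Derivation:
BFS from S0:
  visit S0: S0--a-->S3 (new), S0--b-->S0 (seen), S0--c-->S3 (seen)
  visit S3: S3--a-->S1 (new), S3--b-->S1 (seen), S3--c-->S0 (seen)
  visit S1: S1--a-->S1 (seen), S1--b-->S3 (seen), S1--c-->S2 (new)
  visit S2: S2--a-->S1 (seen), S2--b-->S4 (new), S2--c-->S3 (seen)
  visit S4: S4--a-->S4 (seen), S4--b-->S3 (seen), S4--c-->S4 (seen)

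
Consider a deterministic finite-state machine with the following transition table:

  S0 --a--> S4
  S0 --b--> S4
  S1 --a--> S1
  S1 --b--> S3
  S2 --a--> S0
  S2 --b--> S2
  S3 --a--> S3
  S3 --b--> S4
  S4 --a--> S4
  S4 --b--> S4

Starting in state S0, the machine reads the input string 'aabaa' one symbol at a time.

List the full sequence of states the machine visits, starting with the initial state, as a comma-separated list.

Answer: S0, S4, S4, S4, S4, S4

Derivation:
Start: S0
  read 'a': S0 --a--> S4
  read 'a': S4 --a--> S4
  read 'b': S4 --b--> S4
  read 'a': S4 --a--> S4
  read 'a': S4 --a--> S4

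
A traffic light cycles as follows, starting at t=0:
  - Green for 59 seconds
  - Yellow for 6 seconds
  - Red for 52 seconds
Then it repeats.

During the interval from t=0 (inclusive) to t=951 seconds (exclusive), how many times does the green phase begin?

Answer: 9

Derivation:
Cycle = 59+6+52 = 117s
green phase starts at t = k*117 + 0 for k=0,1,2,...
Need k*117+0 < 951 → k < 8.128
k ∈ {0, ..., 8} → 9 starts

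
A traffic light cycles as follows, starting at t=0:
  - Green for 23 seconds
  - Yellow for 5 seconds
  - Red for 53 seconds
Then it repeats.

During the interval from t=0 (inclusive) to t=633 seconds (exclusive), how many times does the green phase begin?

Answer: 8

Derivation:
Cycle = 23+5+53 = 81s
green phase starts at t = k*81 + 0 for k=0,1,2,...
Need k*81+0 < 633 → k < 7.815
k ∈ {0, ..., 7} → 8 starts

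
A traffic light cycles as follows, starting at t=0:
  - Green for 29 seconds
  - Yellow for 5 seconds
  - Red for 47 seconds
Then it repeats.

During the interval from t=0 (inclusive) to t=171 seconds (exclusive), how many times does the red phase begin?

Answer: 2

Derivation:
Cycle = 29+5+47 = 81s
red phase starts at t = k*81 + 34 for k=0,1,2,...
Need k*81+34 < 171 → k < 1.691
k ∈ {0, ..., 1} → 2 starts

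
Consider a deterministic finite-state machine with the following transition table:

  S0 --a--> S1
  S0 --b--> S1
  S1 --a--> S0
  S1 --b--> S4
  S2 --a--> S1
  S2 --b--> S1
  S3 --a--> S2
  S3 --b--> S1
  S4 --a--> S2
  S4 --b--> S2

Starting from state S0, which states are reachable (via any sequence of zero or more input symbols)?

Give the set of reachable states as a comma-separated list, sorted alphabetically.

BFS from S0:
  visit S0: S0--a-->S1 (new), S0--b-->S1 (seen)
  visit S1: S1--a-->S0 (seen), S1--b-->S4 (new)
  visit S4: S4--a-->S2 (new), S4--b-->S2 (seen)
  visit S2: S2--a-->S1 (seen), S2--b-->S1 (seen)

Answer: S0, S1, S2, S4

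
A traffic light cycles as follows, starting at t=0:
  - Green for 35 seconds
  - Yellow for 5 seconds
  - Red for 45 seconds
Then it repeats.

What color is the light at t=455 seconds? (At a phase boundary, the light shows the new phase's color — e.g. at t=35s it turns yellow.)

Cycle length = 35 + 5 + 45 = 85s
t = 455, phase_t = 455 mod 85 = 30
30 < 35 (green end) → GREEN

Answer: green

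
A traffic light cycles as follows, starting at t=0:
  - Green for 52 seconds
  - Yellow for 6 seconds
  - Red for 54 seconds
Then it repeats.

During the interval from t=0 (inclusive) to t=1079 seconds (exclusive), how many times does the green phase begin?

Cycle = 52+6+54 = 112s
green phase starts at t = k*112 + 0 for k=0,1,2,...
Need k*112+0 < 1079 → k < 9.634
k ∈ {0, ..., 9} → 10 starts

Answer: 10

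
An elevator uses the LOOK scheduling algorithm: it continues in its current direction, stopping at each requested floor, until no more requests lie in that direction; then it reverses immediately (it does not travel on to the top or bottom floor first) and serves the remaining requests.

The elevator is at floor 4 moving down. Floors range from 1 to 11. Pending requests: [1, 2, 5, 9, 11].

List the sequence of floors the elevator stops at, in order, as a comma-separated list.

Current: 4, moving DOWN
Serve below first (descending): [2, 1]
Then reverse, serve above (ascending): [5, 9, 11]

Answer: 2, 1, 5, 9, 11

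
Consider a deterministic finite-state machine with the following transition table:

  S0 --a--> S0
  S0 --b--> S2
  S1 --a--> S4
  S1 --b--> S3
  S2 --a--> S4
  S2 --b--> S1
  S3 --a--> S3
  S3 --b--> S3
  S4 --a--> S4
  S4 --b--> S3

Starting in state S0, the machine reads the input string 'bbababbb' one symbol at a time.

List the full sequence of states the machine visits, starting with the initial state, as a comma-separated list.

Answer: S0, S2, S1, S4, S3, S3, S3, S3, S3

Derivation:
Start: S0
  read 'b': S0 --b--> S2
  read 'b': S2 --b--> S1
  read 'a': S1 --a--> S4
  read 'b': S4 --b--> S3
  read 'a': S3 --a--> S3
  read 'b': S3 --b--> S3
  read 'b': S3 --b--> S3
  read 'b': S3 --b--> S3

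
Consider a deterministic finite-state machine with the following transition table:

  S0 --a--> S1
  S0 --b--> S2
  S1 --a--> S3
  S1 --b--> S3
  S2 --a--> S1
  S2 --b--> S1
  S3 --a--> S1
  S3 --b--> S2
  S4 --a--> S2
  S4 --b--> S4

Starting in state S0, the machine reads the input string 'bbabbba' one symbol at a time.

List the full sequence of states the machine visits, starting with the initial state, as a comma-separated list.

Start: S0
  read 'b': S0 --b--> S2
  read 'b': S2 --b--> S1
  read 'a': S1 --a--> S3
  read 'b': S3 --b--> S2
  read 'b': S2 --b--> S1
  read 'b': S1 --b--> S3
  read 'a': S3 --a--> S1

Answer: S0, S2, S1, S3, S2, S1, S3, S1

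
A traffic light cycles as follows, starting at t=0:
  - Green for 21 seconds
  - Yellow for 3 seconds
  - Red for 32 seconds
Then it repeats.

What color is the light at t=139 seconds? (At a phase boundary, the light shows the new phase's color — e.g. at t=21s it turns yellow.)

Cycle length = 21 + 3 + 32 = 56s
t = 139, phase_t = 139 mod 56 = 27
27 >= 24 → RED

Answer: red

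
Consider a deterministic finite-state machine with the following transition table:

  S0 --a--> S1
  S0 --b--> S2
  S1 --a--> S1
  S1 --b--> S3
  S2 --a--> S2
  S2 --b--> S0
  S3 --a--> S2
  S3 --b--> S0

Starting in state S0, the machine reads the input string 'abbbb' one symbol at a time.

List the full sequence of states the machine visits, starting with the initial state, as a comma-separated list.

Answer: S0, S1, S3, S0, S2, S0

Derivation:
Start: S0
  read 'a': S0 --a--> S1
  read 'b': S1 --b--> S3
  read 'b': S3 --b--> S0
  read 'b': S0 --b--> S2
  read 'b': S2 --b--> S0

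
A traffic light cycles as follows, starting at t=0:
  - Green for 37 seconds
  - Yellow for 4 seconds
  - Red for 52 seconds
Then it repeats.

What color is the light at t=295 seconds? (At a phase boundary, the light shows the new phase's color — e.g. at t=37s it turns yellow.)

Cycle length = 37 + 4 + 52 = 93s
t = 295, phase_t = 295 mod 93 = 16
16 < 37 (green end) → GREEN

Answer: green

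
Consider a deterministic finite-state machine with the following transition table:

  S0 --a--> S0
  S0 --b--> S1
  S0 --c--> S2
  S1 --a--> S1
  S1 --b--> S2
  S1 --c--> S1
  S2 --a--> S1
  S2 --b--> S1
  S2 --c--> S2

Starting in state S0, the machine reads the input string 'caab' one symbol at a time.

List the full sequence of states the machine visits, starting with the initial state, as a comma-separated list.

Start: S0
  read 'c': S0 --c--> S2
  read 'a': S2 --a--> S1
  read 'a': S1 --a--> S1
  read 'b': S1 --b--> S2

Answer: S0, S2, S1, S1, S2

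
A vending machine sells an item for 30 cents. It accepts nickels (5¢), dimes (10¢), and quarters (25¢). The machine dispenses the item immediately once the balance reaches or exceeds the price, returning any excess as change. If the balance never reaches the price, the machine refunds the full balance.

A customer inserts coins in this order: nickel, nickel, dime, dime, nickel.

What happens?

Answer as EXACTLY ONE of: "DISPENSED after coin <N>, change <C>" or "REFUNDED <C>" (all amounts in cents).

Answer: DISPENSED after coin 4, change 0

Derivation:
Price: 30¢
Coin 1 (nickel, 5¢): balance = 5¢
Coin 2 (nickel, 5¢): balance = 10¢
Coin 3 (dime, 10¢): balance = 20¢
Coin 4 (dime, 10¢): balance = 30¢
  → balance >= price → DISPENSE, change = 30 - 30 = 0¢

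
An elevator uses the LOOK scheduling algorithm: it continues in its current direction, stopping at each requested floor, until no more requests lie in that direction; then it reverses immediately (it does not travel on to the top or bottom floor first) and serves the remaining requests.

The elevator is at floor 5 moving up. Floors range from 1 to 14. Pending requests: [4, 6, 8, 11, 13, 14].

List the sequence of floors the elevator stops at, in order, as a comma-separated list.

Current: 5, moving UP
Serve above first (ascending): [6, 8, 11, 13, 14]
Then reverse, serve below (descending): [4]

Answer: 6, 8, 11, 13, 14, 4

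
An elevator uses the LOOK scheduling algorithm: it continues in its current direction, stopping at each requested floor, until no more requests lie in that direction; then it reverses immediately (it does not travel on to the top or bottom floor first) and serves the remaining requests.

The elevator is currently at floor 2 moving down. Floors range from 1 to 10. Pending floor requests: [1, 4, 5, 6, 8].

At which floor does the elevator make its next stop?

Current floor: 2, direction: down
Requests above: [4, 5, 6, 8]
Requests below: [1]
Moving down and requests lie below → nearest below is max([1]) = 1

Answer: 1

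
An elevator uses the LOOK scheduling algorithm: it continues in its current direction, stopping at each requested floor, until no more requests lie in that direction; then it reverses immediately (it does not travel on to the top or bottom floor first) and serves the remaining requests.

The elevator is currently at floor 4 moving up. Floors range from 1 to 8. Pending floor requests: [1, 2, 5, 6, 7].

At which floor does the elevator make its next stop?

Answer: 5

Derivation:
Current floor: 4, direction: up
Requests above: [5, 6, 7]
Requests below: [1, 2]
Moving up and requests lie above → nearest above is min([5, 6, 7]) = 5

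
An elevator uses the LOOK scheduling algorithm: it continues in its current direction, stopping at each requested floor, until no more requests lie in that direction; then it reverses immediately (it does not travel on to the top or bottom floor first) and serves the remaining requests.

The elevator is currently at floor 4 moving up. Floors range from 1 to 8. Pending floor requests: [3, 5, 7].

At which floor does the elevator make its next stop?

Current floor: 4, direction: up
Requests above: [5, 7]
Requests below: [3]
Moving up and requests lie above → nearest above is min([5, 7]) = 5

Answer: 5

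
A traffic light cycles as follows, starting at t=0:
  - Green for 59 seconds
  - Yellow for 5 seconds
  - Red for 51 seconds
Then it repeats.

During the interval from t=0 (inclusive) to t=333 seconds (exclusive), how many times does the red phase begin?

Cycle = 59+5+51 = 115s
red phase starts at t = k*115 + 64 for k=0,1,2,...
Need k*115+64 < 333 → k < 2.339
k ∈ {0, ..., 2} → 3 starts

Answer: 3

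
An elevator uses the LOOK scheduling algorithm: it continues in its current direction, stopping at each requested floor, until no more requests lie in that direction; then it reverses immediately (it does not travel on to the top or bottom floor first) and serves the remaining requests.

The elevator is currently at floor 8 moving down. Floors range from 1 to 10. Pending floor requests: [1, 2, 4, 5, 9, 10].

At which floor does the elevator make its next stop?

Answer: 5

Derivation:
Current floor: 8, direction: down
Requests above: [9, 10]
Requests below: [1, 2, 4, 5]
Moving down and requests lie below → nearest below is max([1, 2, 4, 5]) = 5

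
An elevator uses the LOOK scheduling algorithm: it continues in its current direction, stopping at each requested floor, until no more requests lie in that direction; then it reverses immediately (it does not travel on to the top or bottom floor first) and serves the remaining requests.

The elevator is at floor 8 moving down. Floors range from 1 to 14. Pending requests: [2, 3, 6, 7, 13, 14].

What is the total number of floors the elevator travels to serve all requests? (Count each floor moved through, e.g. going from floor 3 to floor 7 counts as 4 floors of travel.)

Answer: 18

Derivation:
Start at floor 8 moving down, LOOK stop order: [7, 6, 3, 2, 13, 14]
  8 → 7: |7-8| = 1, total = 1
  7 → 6: |6-7| = 1, total = 2
  6 → 3: |3-6| = 3, total = 5
  3 → 2: |2-3| = 1, total = 6
  2 → 13: |13-2| = 11, total = 17
  13 → 14: |14-13| = 1, total = 18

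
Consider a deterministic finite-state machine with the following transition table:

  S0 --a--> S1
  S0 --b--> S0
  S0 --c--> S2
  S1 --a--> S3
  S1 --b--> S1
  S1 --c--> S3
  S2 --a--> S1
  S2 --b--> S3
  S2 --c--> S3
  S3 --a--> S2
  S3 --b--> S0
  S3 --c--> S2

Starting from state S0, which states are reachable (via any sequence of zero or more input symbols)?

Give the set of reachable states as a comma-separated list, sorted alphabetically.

BFS from S0:
  visit S0: S0--a-->S1 (new), S0--b-->S0 (seen), S0--c-->S2 (new)
  visit S1: S1--a-->S3 (new), S1--b-->S1 (seen), S1--c-->S3 (seen)
  visit S2: S2--a-->S1 (seen), S2--b-->S3 (seen), S2--c-->S3 (seen)
  visit S3: S3--a-->S2 (seen), S3--b-->S0 (seen), S3--c-->S2 (seen)

Answer: S0, S1, S2, S3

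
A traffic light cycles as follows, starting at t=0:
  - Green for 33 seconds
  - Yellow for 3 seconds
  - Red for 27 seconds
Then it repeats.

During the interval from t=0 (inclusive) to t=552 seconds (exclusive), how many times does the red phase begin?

Cycle = 33+3+27 = 63s
red phase starts at t = k*63 + 36 for k=0,1,2,...
Need k*63+36 < 552 → k < 8.190
k ∈ {0, ..., 8} → 9 starts

Answer: 9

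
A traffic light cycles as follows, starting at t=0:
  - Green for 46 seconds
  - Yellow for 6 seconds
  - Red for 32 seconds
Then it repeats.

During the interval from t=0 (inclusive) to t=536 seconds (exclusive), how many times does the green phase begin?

Cycle = 46+6+32 = 84s
green phase starts at t = k*84 + 0 for k=0,1,2,...
Need k*84+0 < 536 → k < 6.381
k ∈ {0, ..., 6} → 7 starts

Answer: 7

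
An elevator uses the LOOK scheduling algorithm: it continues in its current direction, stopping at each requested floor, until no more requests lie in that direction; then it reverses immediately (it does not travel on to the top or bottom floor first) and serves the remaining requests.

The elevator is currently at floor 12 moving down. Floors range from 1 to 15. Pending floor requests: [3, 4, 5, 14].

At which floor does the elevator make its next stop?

Current floor: 12, direction: down
Requests above: [14]
Requests below: [3, 4, 5]
Moving down and requests lie below → nearest below is max([3, 4, 5]) = 5

Answer: 5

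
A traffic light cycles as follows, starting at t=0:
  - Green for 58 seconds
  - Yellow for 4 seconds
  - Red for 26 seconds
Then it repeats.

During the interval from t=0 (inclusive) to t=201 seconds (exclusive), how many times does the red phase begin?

Cycle = 58+4+26 = 88s
red phase starts at t = k*88 + 62 for k=0,1,2,...
Need k*88+62 < 201 → k < 1.580
k ∈ {0, ..., 1} → 2 starts

Answer: 2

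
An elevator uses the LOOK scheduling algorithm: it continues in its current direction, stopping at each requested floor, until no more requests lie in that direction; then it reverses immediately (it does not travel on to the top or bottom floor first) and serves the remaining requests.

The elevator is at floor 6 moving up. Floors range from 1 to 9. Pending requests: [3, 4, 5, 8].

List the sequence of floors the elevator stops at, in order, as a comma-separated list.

Answer: 8, 5, 4, 3

Derivation:
Current: 6, moving UP
Serve above first (ascending): [8]
Then reverse, serve below (descending): [5, 4, 3]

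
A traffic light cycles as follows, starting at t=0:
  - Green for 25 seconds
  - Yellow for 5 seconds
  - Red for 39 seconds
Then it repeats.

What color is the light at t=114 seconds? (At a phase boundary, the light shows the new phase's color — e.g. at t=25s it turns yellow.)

Cycle length = 25 + 5 + 39 = 69s
t = 114, phase_t = 114 mod 69 = 45
45 >= 30 → RED

Answer: red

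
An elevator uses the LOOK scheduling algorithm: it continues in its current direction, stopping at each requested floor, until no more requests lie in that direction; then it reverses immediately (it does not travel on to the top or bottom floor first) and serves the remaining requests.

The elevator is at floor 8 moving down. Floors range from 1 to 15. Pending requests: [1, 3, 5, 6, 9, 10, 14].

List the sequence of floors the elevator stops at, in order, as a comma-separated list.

Current: 8, moving DOWN
Serve below first (descending): [6, 5, 3, 1]
Then reverse, serve above (ascending): [9, 10, 14]

Answer: 6, 5, 3, 1, 9, 10, 14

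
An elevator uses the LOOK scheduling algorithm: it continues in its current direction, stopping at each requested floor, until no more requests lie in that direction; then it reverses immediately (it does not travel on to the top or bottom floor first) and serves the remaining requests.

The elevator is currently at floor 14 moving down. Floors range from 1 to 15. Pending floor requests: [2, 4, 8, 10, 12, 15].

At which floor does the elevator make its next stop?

Current floor: 14, direction: down
Requests above: [15]
Requests below: [2, 4, 8, 10, 12]
Moving down and requests lie below → nearest below is max([2, 4, 8, 10, 12]) = 12

Answer: 12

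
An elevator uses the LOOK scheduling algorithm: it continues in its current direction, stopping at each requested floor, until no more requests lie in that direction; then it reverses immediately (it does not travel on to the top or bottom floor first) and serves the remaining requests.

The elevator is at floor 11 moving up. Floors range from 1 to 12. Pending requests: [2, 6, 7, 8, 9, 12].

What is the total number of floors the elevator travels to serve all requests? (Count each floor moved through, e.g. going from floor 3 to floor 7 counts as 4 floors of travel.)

Answer: 11

Derivation:
Start at floor 11 moving up, LOOK stop order: [12, 9, 8, 7, 6, 2]
  11 → 12: |12-11| = 1, total = 1
  12 → 9: |9-12| = 3, total = 4
  9 → 8: |8-9| = 1, total = 5
  8 → 7: |7-8| = 1, total = 6
  7 → 6: |6-7| = 1, total = 7
  6 → 2: |2-6| = 4, total = 11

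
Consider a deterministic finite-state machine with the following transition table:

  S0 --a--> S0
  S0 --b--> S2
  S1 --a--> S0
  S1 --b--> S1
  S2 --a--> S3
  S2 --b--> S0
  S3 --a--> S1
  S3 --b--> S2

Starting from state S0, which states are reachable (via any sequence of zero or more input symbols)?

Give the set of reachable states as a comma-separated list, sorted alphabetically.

BFS from S0:
  visit S0: S0--a-->S0 (seen), S0--b-->S2 (new)
  visit S2: S2--a-->S3 (new), S2--b-->S0 (seen)
  visit S3: S3--a-->S1 (new), S3--b-->S2 (seen)
  visit S1: S1--a-->S0 (seen), S1--b-->S1 (seen)

Answer: S0, S1, S2, S3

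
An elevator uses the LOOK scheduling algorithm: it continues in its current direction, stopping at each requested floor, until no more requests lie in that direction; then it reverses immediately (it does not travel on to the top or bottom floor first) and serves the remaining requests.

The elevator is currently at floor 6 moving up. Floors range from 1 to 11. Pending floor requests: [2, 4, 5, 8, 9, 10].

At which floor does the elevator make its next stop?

Answer: 8

Derivation:
Current floor: 6, direction: up
Requests above: [8, 9, 10]
Requests below: [2, 4, 5]
Moving up and requests lie above → nearest above is min([8, 9, 10]) = 8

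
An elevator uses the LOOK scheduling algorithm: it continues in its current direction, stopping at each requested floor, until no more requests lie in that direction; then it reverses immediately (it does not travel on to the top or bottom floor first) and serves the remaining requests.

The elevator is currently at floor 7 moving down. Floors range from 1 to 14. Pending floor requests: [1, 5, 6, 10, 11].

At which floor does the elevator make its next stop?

Answer: 6

Derivation:
Current floor: 7, direction: down
Requests above: [10, 11]
Requests below: [1, 5, 6]
Moving down and requests lie below → nearest below is max([1, 5, 6]) = 6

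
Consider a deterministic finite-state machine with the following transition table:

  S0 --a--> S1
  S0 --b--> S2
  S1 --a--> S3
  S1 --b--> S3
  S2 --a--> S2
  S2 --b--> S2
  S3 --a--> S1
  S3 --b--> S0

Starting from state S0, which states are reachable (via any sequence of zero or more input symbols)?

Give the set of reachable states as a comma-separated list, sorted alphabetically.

BFS from S0:
  visit S0: S0--a-->S1 (new), S0--b-->S2 (new)
  visit S1: S1--a-->S3 (new), S1--b-->S3 (seen)
  visit S2: S2--a-->S2 (seen), S2--b-->S2 (seen)
  visit S3: S3--a-->S1 (seen), S3--b-->S0 (seen)

Answer: S0, S1, S2, S3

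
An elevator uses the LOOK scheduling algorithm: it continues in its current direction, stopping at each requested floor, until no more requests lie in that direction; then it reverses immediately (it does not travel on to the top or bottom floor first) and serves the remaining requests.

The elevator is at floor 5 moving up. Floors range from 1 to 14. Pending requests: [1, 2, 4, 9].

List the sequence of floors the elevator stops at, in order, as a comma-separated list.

Current: 5, moving UP
Serve above first (ascending): [9]
Then reverse, serve below (descending): [4, 2, 1]

Answer: 9, 4, 2, 1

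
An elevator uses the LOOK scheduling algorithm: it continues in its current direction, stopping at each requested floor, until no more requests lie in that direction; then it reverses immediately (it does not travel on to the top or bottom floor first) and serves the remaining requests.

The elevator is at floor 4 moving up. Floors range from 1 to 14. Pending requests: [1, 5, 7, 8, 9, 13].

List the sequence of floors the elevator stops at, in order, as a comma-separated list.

Answer: 5, 7, 8, 9, 13, 1

Derivation:
Current: 4, moving UP
Serve above first (ascending): [5, 7, 8, 9, 13]
Then reverse, serve below (descending): [1]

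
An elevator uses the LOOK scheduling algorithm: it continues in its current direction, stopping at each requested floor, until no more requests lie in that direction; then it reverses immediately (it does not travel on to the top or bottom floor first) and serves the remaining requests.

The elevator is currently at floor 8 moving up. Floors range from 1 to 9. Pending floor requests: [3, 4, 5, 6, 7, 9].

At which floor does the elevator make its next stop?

Current floor: 8, direction: up
Requests above: [9]
Requests below: [3, 4, 5, 6, 7]
Moving up and requests lie above → nearest above is min([9]) = 9

Answer: 9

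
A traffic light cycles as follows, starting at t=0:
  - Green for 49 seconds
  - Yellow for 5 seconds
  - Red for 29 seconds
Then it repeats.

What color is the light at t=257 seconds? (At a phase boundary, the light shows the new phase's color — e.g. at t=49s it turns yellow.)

Answer: green

Derivation:
Cycle length = 49 + 5 + 29 = 83s
t = 257, phase_t = 257 mod 83 = 8
8 < 49 (green end) → GREEN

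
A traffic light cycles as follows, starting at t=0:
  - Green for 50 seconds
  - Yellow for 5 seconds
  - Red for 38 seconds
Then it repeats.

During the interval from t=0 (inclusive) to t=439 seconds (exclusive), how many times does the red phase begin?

Cycle = 50+5+38 = 93s
red phase starts at t = k*93 + 55 for k=0,1,2,...
Need k*93+55 < 439 → k < 4.129
k ∈ {0, ..., 4} → 5 starts

Answer: 5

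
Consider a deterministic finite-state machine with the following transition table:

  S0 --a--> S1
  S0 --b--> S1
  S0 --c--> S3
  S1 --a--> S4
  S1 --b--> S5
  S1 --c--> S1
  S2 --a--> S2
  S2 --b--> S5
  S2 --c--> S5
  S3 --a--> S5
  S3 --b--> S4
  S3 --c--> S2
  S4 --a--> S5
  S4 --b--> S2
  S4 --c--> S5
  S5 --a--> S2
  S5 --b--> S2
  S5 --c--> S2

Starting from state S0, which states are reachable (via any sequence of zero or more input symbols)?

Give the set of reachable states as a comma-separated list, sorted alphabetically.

BFS from S0:
  visit S0: S0--a-->S1 (new), S0--b-->S1 (seen), S0--c-->S3 (new)
  visit S1: S1--a-->S4 (new), S1--b-->S5 (new), S1--c-->S1 (seen)
  visit S3: S3--a-->S5 (seen), S3--b-->S4 (seen), S3--c-->S2 (new)
  visit S4: S4--a-->S5 (seen), S4--b-->S2 (seen), S4--c-->S5 (seen)
  visit S5: S5--a-->S2 (seen), S5--b-->S2 (seen), S5--c-->S2 (seen)
  visit S2: S2--a-->S2 (seen), S2--b-->S5 (seen), S2--c-->S5 (seen)

Answer: S0, S1, S2, S3, S4, S5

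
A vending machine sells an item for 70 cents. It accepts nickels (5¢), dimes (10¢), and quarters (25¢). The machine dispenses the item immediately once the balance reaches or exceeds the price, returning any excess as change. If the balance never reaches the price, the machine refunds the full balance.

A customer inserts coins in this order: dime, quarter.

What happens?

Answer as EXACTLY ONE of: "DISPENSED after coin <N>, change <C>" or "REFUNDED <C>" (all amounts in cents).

Price: 70¢
Coin 1 (dime, 10¢): balance = 10¢
Coin 2 (quarter, 25¢): balance = 35¢
All coins inserted, balance 35¢ < price 70¢ → REFUND 35¢

Answer: REFUNDED 35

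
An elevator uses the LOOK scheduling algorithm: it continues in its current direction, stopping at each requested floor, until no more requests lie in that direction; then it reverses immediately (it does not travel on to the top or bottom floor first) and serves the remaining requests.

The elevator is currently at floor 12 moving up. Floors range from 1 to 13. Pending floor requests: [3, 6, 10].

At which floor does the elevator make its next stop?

Current floor: 12, direction: up
Requests above: []
Requests below: [3, 6, 10]
Moving up but no requests above → reverse; nearest below is max([3, 6, 10]) = 10

Answer: 10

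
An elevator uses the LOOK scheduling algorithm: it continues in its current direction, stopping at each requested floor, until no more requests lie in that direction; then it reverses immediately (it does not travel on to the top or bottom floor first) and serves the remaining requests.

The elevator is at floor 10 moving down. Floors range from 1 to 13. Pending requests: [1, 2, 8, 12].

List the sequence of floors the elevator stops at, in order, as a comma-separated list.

Answer: 8, 2, 1, 12

Derivation:
Current: 10, moving DOWN
Serve below first (descending): [8, 2, 1]
Then reverse, serve above (ascending): [12]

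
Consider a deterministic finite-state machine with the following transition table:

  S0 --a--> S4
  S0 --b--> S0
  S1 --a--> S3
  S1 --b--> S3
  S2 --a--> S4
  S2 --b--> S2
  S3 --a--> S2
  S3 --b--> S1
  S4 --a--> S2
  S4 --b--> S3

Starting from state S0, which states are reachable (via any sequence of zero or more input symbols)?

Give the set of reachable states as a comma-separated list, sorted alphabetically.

BFS from S0:
  visit S0: S0--a-->S4 (new), S0--b-->S0 (seen)
  visit S4: S4--a-->S2 (new), S4--b-->S3 (new)
  visit S2: S2--a-->S4 (seen), S2--b-->S2 (seen)
  visit S3: S3--a-->S2 (seen), S3--b-->S1 (new)
  visit S1: S1--a-->S3 (seen), S1--b-->S3 (seen)

Answer: S0, S1, S2, S3, S4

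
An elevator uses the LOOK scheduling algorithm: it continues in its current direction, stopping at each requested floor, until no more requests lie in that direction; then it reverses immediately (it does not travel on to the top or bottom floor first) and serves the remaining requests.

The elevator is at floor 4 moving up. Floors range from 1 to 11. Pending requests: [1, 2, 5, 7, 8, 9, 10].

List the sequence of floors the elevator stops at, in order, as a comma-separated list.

Answer: 5, 7, 8, 9, 10, 2, 1

Derivation:
Current: 4, moving UP
Serve above first (ascending): [5, 7, 8, 9, 10]
Then reverse, serve below (descending): [2, 1]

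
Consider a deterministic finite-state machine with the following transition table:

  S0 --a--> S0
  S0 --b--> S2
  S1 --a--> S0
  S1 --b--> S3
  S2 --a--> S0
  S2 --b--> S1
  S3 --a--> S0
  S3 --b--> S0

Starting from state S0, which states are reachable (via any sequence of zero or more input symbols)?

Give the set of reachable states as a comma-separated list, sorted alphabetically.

BFS from S0:
  visit S0: S0--a-->S0 (seen), S0--b-->S2 (new)
  visit S2: S2--a-->S0 (seen), S2--b-->S1 (new)
  visit S1: S1--a-->S0 (seen), S1--b-->S3 (new)
  visit S3: S3--a-->S0 (seen), S3--b-->S0 (seen)

Answer: S0, S1, S2, S3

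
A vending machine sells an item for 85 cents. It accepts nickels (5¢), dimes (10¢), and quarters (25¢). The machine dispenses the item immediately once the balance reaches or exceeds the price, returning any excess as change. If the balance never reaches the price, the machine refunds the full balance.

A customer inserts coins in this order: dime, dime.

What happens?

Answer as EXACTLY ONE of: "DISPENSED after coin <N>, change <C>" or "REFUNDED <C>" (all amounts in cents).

Answer: REFUNDED 20

Derivation:
Price: 85¢
Coin 1 (dime, 10¢): balance = 10¢
Coin 2 (dime, 10¢): balance = 20¢
All coins inserted, balance 20¢ < price 85¢ → REFUND 20¢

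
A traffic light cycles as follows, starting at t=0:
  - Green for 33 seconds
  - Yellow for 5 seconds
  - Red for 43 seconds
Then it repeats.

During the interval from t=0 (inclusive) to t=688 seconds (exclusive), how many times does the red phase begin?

Cycle = 33+5+43 = 81s
red phase starts at t = k*81 + 38 for k=0,1,2,...
Need k*81+38 < 688 → k < 8.025
k ∈ {0, ..., 8} → 9 starts

Answer: 9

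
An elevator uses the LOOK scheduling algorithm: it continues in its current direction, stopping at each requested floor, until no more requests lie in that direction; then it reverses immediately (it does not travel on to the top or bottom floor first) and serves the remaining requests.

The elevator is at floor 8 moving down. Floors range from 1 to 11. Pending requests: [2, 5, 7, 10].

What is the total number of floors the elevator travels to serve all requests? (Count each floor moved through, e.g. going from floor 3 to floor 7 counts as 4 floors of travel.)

Answer: 14

Derivation:
Start at floor 8 moving down, LOOK stop order: [7, 5, 2, 10]
  8 → 7: |7-8| = 1, total = 1
  7 → 5: |5-7| = 2, total = 3
  5 → 2: |2-5| = 3, total = 6
  2 → 10: |10-2| = 8, total = 14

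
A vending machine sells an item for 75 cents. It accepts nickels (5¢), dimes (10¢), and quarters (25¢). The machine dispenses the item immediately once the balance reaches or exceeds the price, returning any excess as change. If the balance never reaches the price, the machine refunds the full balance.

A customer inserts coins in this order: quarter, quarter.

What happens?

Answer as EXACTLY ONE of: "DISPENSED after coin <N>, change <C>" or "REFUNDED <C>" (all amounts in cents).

Price: 75¢
Coin 1 (quarter, 25¢): balance = 25¢
Coin 2 (quarter, 25¢): balance = 50¢
All coins inserted, balance 50¢ < price 75¢ → REFUND 50¢

Answer: REFUNDED 50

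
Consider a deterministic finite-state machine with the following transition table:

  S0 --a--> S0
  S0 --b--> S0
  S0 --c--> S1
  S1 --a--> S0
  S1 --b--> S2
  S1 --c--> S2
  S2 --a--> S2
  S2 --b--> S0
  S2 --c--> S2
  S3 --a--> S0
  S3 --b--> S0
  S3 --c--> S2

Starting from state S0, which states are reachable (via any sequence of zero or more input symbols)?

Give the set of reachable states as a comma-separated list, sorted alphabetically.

BFS from S0:
  visit S0: S0--a-->S0 (seen), S0--b-->S0 (seen), S0--c-->S1 (new)
  visit S1: S1--a-->S0 (seen), S1--b-->S2 (new), S1--c-->S2 (seen)
  visit S2: S2--a-->S2 (seen), S2--b-->S0 (seen), S2--c-->S2 (seen)

Answer: S0, S1, S2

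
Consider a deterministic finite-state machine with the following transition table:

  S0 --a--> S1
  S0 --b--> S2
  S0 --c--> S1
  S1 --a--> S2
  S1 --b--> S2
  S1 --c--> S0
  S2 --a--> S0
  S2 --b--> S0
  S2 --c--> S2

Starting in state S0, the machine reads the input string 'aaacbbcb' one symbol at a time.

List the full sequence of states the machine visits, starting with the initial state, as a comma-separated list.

Answer: S0, S1, S2, S0, S1, S2, S0, S1, S2

Derivation:
Start: S0
  read 'a': S0 --a--> S1
  read 'a': S1 --a--> S2
  read 'a': S2 --a--> S0
  read 'c': S0 --c--> S1
  read 'b': S1 --b--> S2
  read 'b': S2 --b--> S0
  read 'c': S0 --c--> S1
  read 'b': S1 --b--> S2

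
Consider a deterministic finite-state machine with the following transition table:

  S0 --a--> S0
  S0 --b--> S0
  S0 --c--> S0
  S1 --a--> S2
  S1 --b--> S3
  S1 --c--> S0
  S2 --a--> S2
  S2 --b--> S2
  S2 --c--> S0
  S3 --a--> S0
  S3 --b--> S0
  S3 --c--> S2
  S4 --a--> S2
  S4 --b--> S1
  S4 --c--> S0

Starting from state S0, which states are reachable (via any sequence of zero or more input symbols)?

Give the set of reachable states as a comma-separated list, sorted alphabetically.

Answer: S0

Derivation:
BFS from S0:
  visit S0: S0--a-->S0 (seen), S0--b-->S0 (seen), S0--c-->S0 (seen)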